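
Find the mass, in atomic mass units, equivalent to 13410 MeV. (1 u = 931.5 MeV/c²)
m = E/c² = 14.4 u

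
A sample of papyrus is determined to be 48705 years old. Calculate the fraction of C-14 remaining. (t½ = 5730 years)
N/N₀ = (1/2)^(t/t½) = 0.002762 = 0.276%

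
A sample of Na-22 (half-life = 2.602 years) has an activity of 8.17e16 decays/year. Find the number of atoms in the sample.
N = A/λ = 3.067e17 atoms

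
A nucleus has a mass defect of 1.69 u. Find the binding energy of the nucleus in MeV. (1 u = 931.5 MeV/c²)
B.E. = Δm × 931.5 = 1574 MeV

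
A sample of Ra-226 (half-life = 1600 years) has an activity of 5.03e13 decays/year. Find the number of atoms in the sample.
N = A/λ = 1.161e17 atoms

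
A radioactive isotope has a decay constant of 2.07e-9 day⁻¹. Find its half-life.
t½ = ln(2)/λ = 3.349e8 days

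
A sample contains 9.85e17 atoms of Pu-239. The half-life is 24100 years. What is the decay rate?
A = λN = 2.833e13 decays/year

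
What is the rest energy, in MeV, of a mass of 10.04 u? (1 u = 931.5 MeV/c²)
E = mc² = 9352 MeV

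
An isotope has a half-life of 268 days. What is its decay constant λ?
λ = ln(2)/t½ = 0.002586 day⁻¹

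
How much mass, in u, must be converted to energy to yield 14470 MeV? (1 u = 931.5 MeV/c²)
m = E/c² = 15.53 u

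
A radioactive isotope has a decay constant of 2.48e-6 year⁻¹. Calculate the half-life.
t½ = ln(2)/λ = 2.795e5 years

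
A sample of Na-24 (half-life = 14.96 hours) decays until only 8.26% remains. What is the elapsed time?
t = t½ × log₂(N₀/N) = 53.82 hours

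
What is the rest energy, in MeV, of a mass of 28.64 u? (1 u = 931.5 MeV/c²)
E = mc² = 26680 MeV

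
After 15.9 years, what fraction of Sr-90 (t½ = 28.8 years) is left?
N/N₀ = (1/2)^(t/t½) = 0.682 = 68.2%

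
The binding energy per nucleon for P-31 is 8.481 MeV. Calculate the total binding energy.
B.E. = 8.481 × 31 = 262.9 MeV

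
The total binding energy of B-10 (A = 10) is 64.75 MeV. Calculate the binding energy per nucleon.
B.E./A = 64.75/10 = 6.475 MeV/nucleon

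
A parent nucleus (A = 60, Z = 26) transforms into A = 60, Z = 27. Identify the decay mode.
ΔA = 0, ΔZ = +1 ⇒ beta-minus decay (β⁻)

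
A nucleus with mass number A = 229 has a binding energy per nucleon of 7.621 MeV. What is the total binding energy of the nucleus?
B.E. = 7.621 × 229 = 1745 MeV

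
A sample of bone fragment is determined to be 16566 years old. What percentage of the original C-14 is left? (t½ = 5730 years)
N/N₀ = (1/2)^(t/t½) = 0.1348 = 13.5%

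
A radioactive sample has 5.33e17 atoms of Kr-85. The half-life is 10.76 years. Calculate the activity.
A = λN = 3.434e16 decays/year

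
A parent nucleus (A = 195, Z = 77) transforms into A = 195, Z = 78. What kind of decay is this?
ΔA = 0, ΔZ = +1 ⇒ beta-minus decay (β⁻)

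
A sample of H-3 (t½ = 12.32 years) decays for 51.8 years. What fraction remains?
N/N₀ = (1/2)^(t/t½) = 0.05424 = 5.42%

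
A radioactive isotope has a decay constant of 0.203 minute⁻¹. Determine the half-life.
t½ = ln(2)/λ = 3.415 minutes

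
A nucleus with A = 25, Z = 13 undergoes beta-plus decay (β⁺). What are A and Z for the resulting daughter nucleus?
Daughter: A = 25, Z = 12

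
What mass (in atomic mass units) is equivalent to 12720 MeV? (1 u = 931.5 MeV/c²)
m = E/c² = 13.66 u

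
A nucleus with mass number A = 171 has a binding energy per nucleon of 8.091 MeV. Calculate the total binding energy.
B.E. = 8.091 × 171 = 1384 MeV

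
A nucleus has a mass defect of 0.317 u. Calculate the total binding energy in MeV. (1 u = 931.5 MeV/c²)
B.E. = Δm × 931.5 = 295.3 MeV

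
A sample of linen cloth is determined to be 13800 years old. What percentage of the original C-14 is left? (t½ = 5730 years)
N/N₀ = (1/2)^(t/t½) = 0.1884 = 18.8%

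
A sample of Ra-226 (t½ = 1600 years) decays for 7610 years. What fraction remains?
N/N₀ = (1/2)^(t/t½) = 0.037 = 3.7%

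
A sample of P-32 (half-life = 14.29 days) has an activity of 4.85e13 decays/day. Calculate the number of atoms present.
N = A/λ = 9.999e14 atoms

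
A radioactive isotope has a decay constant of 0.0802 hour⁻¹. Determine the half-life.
t½ = ln(2)/λ = 8.643 hours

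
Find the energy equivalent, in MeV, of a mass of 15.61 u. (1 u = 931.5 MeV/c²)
E = mc² = 14540 MeV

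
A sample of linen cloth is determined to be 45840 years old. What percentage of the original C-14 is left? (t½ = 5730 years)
N/N₀ = (1/2)^(t/t½) = 0.003906 = 0.391%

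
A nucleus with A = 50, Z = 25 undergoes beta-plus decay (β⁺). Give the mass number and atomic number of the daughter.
Daughter: A = 50, Z = 24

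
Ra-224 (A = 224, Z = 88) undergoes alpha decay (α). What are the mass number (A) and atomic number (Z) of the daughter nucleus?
Daughter: A = 220, Z = 86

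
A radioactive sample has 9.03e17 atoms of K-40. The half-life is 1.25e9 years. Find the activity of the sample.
A = λN = 5.007e8 decays/year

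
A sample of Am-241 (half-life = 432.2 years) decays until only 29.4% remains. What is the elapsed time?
t = t½ × log₂(N₀/N) = 763.3 years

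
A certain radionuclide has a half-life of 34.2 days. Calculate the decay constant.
λ = ln(2)/t½ = 0.02027 day⁻¹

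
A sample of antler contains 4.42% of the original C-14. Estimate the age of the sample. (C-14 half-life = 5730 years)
Age = t½ × log₂(1/ratio) = 25780 years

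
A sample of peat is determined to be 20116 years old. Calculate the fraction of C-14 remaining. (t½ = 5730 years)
N/N₀ = (1/2)^(t/t½) = 0.08774 = 8.77%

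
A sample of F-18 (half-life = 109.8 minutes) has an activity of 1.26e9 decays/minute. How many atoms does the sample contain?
N = A/λ = 1.996e11 atoms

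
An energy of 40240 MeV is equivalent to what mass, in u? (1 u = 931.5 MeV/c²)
m = E/c² = 43.2 u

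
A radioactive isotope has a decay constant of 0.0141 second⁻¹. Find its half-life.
t½ = ln(2)/λ = 49.16 seconds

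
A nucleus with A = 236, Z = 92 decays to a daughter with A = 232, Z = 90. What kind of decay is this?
ΔA = -4, ΔZ = -2 ⇒ alpha decay (α)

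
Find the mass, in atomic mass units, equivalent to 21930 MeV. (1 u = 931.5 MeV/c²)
m = E/c² = 23.54 u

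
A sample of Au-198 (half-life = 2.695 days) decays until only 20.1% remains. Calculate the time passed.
t = t½ × log₂(N₀/N) = 6.238 days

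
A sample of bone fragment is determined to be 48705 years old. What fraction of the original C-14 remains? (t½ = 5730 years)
N/N₀ = (1/2)^(t/t½) = 0.002762 = 0.276%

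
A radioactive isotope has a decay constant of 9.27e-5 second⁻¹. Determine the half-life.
t½ = ln(2)/λ = 7477 seconds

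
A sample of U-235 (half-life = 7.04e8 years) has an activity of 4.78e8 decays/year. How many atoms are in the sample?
N = A/λ = 4.855e17 atoms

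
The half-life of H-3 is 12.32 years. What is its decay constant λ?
λ = ln(2)/t½ = 0.05626 year⁻¹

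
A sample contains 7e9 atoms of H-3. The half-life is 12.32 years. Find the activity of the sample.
A = λN = 3.938e8 decays/year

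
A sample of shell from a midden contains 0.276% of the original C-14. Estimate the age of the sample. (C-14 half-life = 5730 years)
Age = t½ × log₂(1/ratio) = 48710 years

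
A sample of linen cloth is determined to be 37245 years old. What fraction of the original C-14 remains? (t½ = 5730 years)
N/N₀ = (1/2)^(t/t½) = 0.01105 = 1.1%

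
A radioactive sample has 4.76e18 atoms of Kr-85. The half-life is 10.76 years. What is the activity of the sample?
A = λN = 3.066e17 decays/year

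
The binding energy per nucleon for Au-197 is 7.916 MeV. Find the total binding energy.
B.E. = 7.916 × 197 = 1559 MeV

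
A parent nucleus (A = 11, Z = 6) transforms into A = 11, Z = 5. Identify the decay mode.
ΔA = 0, ΔZ = -1 ⇒ beta-plus decay (β⁺) or electron capture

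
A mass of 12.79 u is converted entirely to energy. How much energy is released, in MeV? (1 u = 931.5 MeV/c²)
E = mc² = 11910 MeV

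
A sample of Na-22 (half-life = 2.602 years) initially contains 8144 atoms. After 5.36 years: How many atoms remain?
N = N₀(1/2)^(t/t½) = 1953 atoms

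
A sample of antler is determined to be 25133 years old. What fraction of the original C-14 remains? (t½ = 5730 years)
N/N₀ = (1/2)^(t/t½) = 0.04782 = 4.78%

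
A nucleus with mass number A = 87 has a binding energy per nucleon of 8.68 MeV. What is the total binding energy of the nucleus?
B.E. = 8.68 × 87 = 755.2 MeV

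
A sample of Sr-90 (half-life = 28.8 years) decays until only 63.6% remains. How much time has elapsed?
t = t½ × log₂(N₀/N) = 18.8 years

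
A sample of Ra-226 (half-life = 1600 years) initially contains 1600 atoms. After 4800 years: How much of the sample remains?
N = N₀(1/2)^(t/t½) = 200 atoms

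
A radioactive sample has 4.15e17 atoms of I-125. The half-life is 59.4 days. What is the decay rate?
A = λN = 4.843e15 decays/day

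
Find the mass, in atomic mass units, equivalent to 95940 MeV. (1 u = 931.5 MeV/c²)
m = E/c² = 103 u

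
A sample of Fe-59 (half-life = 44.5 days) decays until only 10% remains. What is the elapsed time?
t = t½ × log₂(N₀/N) = 147.8 days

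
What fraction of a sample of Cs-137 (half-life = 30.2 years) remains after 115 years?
N/N₀ = (1/2)^(t/t½) = 0.0714 = 7.14%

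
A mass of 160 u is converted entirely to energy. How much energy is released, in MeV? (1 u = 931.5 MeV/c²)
E = mc² = 1.49e5 MeV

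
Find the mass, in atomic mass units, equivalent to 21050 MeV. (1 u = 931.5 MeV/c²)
m = E/c² = 22.6 u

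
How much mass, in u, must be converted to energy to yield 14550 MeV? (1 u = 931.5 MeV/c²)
m = E/c² = 15.62 u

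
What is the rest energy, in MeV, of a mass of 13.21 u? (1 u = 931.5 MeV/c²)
E = mc² = 12310 MeV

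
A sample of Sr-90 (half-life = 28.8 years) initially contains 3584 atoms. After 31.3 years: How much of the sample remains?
N = N₀(1/2)^(t/t½) = 1687 atoms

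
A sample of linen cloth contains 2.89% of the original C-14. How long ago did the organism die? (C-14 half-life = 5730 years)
Age = t½ × log₂(1/ratio) = 29300 years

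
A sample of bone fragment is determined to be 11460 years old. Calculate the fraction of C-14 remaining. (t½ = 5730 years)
N/N₀ = (1/2)^(t/t½) = 0.25 = 25%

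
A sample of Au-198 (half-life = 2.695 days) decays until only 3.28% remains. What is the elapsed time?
t = t½ × log₂(N₀/N) = 13.29 days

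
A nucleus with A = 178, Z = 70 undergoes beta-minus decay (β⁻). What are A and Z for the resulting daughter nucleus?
Daughter: A = 178, Z = 71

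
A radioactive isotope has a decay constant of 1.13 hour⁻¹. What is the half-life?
t½ = ln(2)/λ = 0.6134 hours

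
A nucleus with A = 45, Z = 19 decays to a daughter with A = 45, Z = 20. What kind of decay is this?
ΔA = 0, ΔZ = +1 ⇒ beta-minus decay (β⁻)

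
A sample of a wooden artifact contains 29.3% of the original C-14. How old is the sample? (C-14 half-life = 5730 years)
Age = t½ × log₂(1/ratio) = 10150 years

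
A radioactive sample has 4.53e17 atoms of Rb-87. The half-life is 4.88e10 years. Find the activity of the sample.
A = λN = 6.434e6 decays/year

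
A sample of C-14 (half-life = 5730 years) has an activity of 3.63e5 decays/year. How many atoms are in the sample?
N = A/λ = 3.001e9 atoms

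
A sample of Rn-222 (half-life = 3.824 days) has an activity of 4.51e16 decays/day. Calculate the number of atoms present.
N = A/λ = 2.488e17 atoms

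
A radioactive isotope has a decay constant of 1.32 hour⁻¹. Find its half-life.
t½ = ln(2)/λ = 0.5251 hours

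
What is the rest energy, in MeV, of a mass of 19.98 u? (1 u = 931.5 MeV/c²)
E = mc² = 18610 MeV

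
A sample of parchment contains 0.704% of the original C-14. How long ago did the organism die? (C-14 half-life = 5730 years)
Age = t½ × log₂(1/ratio) = 40970 years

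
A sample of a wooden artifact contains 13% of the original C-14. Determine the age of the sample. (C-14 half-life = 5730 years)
Age = t½ × log₂(1/ratio) = 16870 years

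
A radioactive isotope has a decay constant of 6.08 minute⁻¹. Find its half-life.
t½ = ln(2)/λ = 0.114 minutes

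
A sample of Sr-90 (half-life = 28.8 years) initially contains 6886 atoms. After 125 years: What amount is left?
N = N₀(1/2)^(t/t½) = 339.9 atoms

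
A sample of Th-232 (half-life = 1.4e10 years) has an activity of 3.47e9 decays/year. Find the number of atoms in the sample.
N = A/λ = 7.009e19 atoms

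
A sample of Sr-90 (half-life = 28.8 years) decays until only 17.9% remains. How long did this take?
t = t½ × log₂(N₀/N) = 71.48 years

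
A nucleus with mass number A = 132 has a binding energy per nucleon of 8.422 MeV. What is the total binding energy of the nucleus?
B.E. = 8.422 × 132 = 1112 MeV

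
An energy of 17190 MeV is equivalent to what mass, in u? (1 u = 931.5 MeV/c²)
m = E/c² = 18.45 u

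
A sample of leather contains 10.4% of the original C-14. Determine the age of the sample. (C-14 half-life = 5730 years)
Age = t½ × log₂(1/ratio) = 18710 years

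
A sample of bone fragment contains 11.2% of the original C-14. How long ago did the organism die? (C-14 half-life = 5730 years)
Age = t½ × log₂(1/ratio) = 18100 years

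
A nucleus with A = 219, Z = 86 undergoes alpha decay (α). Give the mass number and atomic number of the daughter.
Daughter: A = 215, Z = 84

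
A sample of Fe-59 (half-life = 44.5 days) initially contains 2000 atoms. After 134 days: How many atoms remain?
N = N₀(1/2)^(t/t½) = 248.1 atoms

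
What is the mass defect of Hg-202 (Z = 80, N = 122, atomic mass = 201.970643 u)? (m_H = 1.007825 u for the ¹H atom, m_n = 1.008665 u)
Δm = Z·m_H + N·m_n − M = 1.712 u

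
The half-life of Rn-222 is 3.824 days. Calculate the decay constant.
λ = ln(2)/t½ = 0.1813 day⁻¹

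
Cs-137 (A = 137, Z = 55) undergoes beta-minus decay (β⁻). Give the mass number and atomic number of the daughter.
Daughter: A = 137, Z = 56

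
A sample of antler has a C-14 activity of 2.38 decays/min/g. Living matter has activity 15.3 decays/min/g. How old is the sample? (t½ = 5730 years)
Age = t½ × log₂(A₀/A) = 15380 years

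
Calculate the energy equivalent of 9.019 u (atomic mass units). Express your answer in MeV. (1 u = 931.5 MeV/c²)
E = mc² = 8401 MeV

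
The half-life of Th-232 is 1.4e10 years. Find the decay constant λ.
λ = ln(2)/t½ = 4.951e-11 year⁻¹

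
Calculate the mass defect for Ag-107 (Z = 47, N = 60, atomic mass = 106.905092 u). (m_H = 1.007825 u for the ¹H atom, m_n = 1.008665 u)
Δm = Z·m_H + N·m_n − M = 0.9826 u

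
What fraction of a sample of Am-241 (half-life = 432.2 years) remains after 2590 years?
N/N₀ = (1/2)^(t/t½) = 0.01571 = 1.57%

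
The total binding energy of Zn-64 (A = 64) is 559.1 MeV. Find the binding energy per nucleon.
B.E./A = 559.1/64 = 8.736 MeV/nucleon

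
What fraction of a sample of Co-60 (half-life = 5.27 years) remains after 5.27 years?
N/N₀ = (1/2)^(t/t½) = 0.5 = 50%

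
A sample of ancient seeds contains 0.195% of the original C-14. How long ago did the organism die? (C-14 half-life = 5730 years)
Age = t½ × log₂(1/ratio) = 51580 years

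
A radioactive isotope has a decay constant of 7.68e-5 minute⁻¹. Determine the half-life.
t½ = ln(2)/λ = 9025 minutes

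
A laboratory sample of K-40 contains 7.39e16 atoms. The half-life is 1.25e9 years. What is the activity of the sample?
A = λN = 4.098e7 decays/year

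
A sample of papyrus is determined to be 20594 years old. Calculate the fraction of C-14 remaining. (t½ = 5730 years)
N/N₀ = (1/2)^(t/t½) = 0.08281 = 8.28%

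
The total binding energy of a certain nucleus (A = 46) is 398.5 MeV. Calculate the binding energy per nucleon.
B.E./A = 398.5/46 = 8.663 MeV/nucleon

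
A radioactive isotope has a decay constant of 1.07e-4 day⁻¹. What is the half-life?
t½ = ln(2)/λ = 6478 days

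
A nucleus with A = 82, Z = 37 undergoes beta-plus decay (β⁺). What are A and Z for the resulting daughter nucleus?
Daughter: A = 82, Z = 36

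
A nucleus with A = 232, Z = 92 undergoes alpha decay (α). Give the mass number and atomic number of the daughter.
Daughter: A = 228, Z = 90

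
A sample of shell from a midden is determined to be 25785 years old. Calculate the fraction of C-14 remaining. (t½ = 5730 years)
N/N₀ = (1/2)^(t/t½) = 0.04419 = 4.42%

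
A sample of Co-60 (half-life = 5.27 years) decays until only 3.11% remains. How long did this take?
t = t½ × log₂(N₀/N) = 26.39 years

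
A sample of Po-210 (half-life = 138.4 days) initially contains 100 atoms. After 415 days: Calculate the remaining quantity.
N = N₀(1/2)^(t/t½) = 12.51 atoms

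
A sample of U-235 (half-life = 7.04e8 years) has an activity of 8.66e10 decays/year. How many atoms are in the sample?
N = A/λ = 8.796e19 atoms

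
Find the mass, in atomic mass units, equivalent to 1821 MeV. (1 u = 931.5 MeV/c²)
m = E/c² = 1.955 u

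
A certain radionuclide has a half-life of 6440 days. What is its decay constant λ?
λ = ln(2)/t½ = 1.076e-4 day⁻¹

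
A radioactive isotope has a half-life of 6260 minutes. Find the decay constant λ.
λ = ln(2)/t½ = 1.107e-4 minute⁻¹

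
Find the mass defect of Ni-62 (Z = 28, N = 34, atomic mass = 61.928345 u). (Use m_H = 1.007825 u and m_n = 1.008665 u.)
Δm = Z·m_H + N·m_n − M = 0.5854 u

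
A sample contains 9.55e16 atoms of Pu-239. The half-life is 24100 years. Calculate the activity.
A = λN = 2.747e12 decays/year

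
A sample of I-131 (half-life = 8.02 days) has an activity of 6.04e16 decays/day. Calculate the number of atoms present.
N = A/λ = 6.989e17 atoms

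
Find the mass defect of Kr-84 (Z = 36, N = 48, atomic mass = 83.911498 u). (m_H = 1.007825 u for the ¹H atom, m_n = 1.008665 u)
Δm = Z·m_H + N·m_n − M = 0.7861 u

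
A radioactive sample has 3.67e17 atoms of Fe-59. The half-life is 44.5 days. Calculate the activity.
A = λN = 5.717e15 decays/day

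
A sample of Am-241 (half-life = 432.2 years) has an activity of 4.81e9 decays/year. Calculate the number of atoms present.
N = A/λ = 2.999e12 atoms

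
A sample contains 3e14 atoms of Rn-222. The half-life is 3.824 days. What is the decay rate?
A = λN = 5.438e13 decays/day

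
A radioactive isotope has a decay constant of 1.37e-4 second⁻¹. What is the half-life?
t½ = ln(2)/λ = 5059 seconds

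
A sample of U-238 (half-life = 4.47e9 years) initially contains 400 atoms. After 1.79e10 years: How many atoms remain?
N = N₀(1/2)^(t/t½) = 24.92 atoms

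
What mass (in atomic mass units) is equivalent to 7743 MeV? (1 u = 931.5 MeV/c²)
m = E/c² = 8.312 u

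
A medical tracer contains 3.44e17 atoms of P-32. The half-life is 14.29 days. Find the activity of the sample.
A = λN = 1.669e16 decays/day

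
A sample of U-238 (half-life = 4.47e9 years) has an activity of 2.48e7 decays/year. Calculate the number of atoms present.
N = A/λ = 1.599e17 atoms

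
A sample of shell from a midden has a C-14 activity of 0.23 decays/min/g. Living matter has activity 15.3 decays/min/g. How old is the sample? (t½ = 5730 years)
Age = t½ × log₂(A₀/A) = 34700 years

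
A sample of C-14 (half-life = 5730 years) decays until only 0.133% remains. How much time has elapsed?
t = t½ × log₂(N₀/N) = 54750 years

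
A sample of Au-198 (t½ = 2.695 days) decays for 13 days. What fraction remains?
N/N₀ = (1/2)^(t/t½) = 0.03531 = 3.53%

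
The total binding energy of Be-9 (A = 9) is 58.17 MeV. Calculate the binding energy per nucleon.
B.E./A = 58.17/9 = 6.463 MeV/nucleon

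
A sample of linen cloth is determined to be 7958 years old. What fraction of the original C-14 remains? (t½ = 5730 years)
N/N₀ = (1/2)^(t/t½) = 0.3819 = 38.2%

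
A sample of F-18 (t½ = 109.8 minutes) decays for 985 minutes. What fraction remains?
N/N₀ = (1/2)^(t/t½) = 0.001993 = 0.199%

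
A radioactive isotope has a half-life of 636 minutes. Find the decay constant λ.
λ = ln(2)/t½ = 0.00109 minute⁻¹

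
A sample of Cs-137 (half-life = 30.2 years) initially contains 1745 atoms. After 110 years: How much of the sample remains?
N = N₀(1/2)^(t/t½) = 139.7 atoms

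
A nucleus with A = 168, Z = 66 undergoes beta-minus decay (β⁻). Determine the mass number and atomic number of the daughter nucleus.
Daughter: A = 168, Z = 67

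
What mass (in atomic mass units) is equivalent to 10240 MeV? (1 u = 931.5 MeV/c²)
m = E/c² = 10.99 u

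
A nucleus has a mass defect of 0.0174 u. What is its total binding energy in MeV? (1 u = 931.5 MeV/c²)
B.E. = Δm × 931.5 = 16.21 MeV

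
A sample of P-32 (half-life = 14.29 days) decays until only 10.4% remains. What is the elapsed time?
t = t½ × log₂(N₀/N) = 46.66 days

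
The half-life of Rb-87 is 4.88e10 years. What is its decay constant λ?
λ = ln(2)/t½ = 1.42e-11 year⁻¹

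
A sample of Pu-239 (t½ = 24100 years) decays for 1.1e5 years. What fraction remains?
N/N₀ = (1/2)^(t/t½) = 0.04227 = 4.23%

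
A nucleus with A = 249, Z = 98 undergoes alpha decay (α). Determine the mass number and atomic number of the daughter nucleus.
Daughter: A = 245, Z = 96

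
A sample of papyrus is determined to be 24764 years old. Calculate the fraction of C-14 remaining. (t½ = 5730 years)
N/N₀ = (1/2)^(t/t½) = 0.05 = 5%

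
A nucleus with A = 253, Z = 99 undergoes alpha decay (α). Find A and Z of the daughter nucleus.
Daughter: A = 249, Z = 97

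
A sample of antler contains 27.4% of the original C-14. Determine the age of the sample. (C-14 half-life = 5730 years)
Age = t½ × log₂(1/ratio) = 10700 years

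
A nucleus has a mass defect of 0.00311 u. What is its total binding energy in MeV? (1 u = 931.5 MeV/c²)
B.E. = Δm × 931.5 = 2.897 MeV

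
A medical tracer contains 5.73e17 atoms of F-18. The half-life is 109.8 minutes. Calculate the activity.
A = λN = 3.617e15 decays/minute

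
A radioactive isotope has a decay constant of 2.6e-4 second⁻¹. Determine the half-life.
t½ = ln(2)/λ = 2666 seconds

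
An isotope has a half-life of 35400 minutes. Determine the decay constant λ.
λ = ln(2)/t½ = 1.958e-5 minute⁻¹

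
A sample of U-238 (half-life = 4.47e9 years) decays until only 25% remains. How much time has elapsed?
t = t½ × log₂(N₀/N) = 8.94e9 years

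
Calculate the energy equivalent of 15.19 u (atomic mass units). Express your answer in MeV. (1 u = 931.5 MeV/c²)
E = mc² = 14150 MeV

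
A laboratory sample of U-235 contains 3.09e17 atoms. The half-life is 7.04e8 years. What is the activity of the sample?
A = λN = 3.042e8 decays/year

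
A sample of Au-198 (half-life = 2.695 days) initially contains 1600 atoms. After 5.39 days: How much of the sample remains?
N = N₀(1/2)^(t/t½) = 400 atoms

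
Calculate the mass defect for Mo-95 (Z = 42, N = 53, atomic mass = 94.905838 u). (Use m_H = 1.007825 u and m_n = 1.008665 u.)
Δm = Z·m_H + N·m_n − M = 0.8821 u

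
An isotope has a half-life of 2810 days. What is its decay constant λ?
λ = ln(2)/t½ = 2.467e-4 day⁻¹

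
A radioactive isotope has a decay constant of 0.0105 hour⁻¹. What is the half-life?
t½ = ln(2)/λ = 66.01 hours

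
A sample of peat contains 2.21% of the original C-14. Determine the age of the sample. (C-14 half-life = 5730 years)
Age = t½ × log₂(1/ratio) = 31510 years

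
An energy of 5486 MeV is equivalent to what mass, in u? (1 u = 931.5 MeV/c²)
m = E/c² = 5.889 u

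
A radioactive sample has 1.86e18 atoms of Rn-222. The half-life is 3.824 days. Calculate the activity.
A = λN = 3.371e17 decays/day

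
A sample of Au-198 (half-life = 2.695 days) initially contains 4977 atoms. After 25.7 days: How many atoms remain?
N = N₀(1/2)^(t/t½) = 6.703 atoms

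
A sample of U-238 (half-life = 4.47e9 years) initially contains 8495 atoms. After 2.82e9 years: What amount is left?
N = N₀(1/2)^(t/t½) = 5486 atoms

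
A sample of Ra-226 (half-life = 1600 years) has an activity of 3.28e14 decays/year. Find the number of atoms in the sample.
N = A/λ = 7.571e17 atoms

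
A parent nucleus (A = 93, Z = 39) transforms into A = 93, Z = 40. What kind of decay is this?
ΔA = 0, ΔZ = +1 ⇒ beta-minus decay (β⁻)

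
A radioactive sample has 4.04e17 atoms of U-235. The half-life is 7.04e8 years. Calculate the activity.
A = λN = 3.978e8 decays/year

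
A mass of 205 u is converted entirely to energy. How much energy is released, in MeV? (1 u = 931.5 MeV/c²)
E = mc² = 1.91e5 MeV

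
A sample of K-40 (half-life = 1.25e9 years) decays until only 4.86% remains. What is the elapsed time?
t = t½ × log₂(N₀/N) = 5.454e9 years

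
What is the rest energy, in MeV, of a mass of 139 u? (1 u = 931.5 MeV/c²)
E = mc² = 1.295e5 MeV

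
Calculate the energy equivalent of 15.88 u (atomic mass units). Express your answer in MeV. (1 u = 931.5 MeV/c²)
E = mc² = 14790 MeV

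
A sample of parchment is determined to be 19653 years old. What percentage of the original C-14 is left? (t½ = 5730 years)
N/N₀ = (1/2)^(t/t½) = 0.09279 = 9.28%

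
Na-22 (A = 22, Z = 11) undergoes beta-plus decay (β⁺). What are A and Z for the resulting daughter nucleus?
Daughter: A = 22, Z = 10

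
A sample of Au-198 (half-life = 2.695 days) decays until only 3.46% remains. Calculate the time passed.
t = t½ × log₂(N₀/N) = 13.08 days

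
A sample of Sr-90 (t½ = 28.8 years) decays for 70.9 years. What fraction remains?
N/N₀ = (1/2)^(t/t½) = 0.1815 = 18.2%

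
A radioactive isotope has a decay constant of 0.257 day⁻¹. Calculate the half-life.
t½ = ln(2)/λ = 2.697 days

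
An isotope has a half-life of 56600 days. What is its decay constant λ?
λ = ln(2)/t½ = 1.225e-5 day⁻¹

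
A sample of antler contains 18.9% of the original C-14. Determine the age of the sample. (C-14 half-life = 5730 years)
Age = t½ × log₂(1/ratio) = 13770 years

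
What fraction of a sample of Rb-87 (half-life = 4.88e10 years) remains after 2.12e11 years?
N/N₀ = (1/2)^(t/t½) = 0.04923 = 4.92%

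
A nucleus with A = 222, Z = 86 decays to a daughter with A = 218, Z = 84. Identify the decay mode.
ΔA = -4, ΔZ = -2 ⇒ alpha decay (α)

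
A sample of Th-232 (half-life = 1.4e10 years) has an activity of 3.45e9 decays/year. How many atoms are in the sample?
N = A/λ = 6.968e19 atoms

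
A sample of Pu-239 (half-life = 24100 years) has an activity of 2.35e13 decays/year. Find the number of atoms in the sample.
N = A/λ = 8.171e17 atoms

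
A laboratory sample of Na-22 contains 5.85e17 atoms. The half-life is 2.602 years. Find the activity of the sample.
A = λN = 1.558e17 decays/year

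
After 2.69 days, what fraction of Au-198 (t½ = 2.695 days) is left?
N/N₀ = (1/2)^(t/t½) = 0.5006 = 50.1%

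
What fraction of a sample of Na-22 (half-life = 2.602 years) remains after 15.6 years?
N/N₀ = (1/2)^(t/t½) = 0.01568 = 1.57%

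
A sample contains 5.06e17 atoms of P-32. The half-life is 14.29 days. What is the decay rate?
A = λN = 2.454e16 decays/day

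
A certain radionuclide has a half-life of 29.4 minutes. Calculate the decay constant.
λ = ln(2)/t½ = 0.02358 minute⁻¹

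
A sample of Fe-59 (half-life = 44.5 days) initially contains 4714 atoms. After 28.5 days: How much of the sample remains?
N = N₀(1/2)^(t/t½) = 3024 atoms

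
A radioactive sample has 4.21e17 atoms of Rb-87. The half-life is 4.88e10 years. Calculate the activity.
A = λN = 5.98e6 decays/year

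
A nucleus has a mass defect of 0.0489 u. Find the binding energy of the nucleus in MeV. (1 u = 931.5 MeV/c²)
B.E. = Δm × 931.5 = 45.55 MeV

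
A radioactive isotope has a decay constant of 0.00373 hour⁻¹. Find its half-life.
t½ = ln(2)/λ = 185.8 hours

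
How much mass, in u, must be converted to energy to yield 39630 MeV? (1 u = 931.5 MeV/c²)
m = E/c² = 42.54 u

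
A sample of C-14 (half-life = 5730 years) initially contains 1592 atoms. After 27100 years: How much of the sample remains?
N = N₀(1/2)^(t/t½) = 60.01 atoms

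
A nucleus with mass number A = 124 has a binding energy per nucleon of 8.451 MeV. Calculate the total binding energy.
B.E. = 8.451 × 124 = 1048 MeV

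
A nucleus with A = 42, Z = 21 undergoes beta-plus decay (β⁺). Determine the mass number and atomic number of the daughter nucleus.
Daughter: A = 42, Z = 20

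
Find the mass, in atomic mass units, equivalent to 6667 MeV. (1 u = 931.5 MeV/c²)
m = E/c² = 7.157 u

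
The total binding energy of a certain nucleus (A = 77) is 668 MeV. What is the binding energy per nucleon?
B.E./A = 668/77 = 8.675 MeV/nucleon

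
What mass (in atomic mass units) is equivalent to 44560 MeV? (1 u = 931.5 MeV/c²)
m = E/c² = 47.84 u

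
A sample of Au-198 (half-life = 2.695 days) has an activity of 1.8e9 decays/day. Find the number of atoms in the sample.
N = A/λ = 6.999e9 atoms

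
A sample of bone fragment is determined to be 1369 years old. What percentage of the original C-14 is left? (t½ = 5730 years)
N/N₀ = (1/2)^(t/t½) = 0.8474 = 84.7%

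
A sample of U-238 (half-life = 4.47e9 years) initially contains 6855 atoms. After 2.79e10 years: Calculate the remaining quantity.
N = N₀(1/2)^(t/t½) = 90.59 atoms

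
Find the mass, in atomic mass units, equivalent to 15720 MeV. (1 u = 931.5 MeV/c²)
m = E/c² = 16.88 u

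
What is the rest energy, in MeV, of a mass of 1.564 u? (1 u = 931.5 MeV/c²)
E = mc² = 1457 MeV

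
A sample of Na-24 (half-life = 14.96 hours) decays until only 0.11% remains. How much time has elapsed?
t = t½ × log₂(N₀/N) = 147 hours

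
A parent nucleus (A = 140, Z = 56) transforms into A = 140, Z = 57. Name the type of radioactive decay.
ΔA = 0, ΔZ = +1 ⇒ beta-minus decay (β⁻)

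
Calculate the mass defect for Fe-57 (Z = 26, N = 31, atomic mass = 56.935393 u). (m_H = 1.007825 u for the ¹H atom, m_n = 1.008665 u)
Δm = Z·m_H + N·m_n − M = 0.5367 u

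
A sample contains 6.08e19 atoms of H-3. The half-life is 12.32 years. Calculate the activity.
A = λN = 3.421e18 decays/year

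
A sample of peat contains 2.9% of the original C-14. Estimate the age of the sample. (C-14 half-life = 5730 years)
Age = t½ × log₂(1/ratio) = 29270 years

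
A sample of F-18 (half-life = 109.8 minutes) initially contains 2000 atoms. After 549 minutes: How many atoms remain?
N = N₀(1/2)^(t/t½) = 62.5 atoms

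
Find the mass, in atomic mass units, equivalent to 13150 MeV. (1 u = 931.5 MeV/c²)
m = E/c² = 14.12 u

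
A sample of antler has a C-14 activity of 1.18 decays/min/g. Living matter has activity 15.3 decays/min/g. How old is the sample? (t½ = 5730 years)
Age = t½ × log₂(A₀/A) = 21180 years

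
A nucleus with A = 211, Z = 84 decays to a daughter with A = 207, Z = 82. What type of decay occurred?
ΔA = -4, ΔZ = -2 ⇒ alpha decay (α)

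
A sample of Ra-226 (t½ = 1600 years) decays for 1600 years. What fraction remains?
N/N₀ = (1/2)^(t/t½) = 0.5 = 50%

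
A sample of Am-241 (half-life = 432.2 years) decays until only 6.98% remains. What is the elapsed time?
t = t½ × log₂(N₀/N) = 1660 years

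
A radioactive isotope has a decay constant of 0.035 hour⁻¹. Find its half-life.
t½ = ln(2)/λ = 19.8 hours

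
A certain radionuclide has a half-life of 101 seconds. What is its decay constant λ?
λ = ln(2)/t½ = 0.006863 second⁻¹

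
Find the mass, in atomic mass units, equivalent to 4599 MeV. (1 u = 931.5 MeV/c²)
m = E/c² = 4.937 u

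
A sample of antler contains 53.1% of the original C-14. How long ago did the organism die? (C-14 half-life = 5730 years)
Age = t½ × log₂(1/ratio) = 5233 years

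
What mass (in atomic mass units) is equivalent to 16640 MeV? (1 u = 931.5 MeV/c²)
m = E/c² = 17.86 u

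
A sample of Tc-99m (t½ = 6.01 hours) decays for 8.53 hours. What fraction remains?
N/N₀ = (1/2)^(t/t½) = 0.3739 = 37.4%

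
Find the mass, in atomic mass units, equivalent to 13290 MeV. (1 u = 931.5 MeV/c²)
m = E/c² = 14.27 u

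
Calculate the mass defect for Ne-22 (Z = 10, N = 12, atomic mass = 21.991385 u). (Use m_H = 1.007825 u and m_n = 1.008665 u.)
Δm = Z·m_H + N·m_n − M = 0.1908 u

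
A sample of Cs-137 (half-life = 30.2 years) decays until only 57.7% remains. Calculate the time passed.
t = t½ × log₂(N₀/N) = 23.96 years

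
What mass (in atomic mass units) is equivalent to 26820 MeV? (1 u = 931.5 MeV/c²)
m = E/c² = 28.79 u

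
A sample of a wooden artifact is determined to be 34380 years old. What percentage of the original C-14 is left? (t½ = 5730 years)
N/N₀ = (1/2)^(t/t½) = 0.01562 = 1.56%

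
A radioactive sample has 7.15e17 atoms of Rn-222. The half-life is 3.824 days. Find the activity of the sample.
A = λN = 1.296e17 decays/day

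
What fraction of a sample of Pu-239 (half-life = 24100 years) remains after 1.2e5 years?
N/N₀ = (1/2)^(t/t½) = 0.0317 = 3.17%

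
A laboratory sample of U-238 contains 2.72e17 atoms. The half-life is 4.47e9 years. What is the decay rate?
A = λN = 4.218e7 decays/year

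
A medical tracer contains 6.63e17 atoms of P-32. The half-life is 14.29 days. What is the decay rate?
A = λN = 3.216e16 decays/day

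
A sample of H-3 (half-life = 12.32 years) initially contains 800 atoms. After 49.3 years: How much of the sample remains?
N = N₀(1/2)^(t/t½) = 49.94 atoms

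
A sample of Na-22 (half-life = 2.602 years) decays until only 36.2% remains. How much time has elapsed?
t = t½ × log₂(N₀/N) = 3.814 years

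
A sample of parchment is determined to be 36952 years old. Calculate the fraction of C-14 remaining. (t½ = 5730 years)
N/N₀ = (1/2)^(t/t½) = 0.01145 = 1.14%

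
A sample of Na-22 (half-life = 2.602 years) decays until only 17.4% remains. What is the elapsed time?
t = t½ × log₂(N₀/N) = 6.564 years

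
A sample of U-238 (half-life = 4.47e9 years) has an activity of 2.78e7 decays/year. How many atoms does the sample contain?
N = A/λ = 1.793e17 atoms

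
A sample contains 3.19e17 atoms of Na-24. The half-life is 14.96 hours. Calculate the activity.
A = λN = 1.478e16 decays/hour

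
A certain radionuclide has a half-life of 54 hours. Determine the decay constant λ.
λ = ln(2)/t½ = 0.01284 hour⁻¹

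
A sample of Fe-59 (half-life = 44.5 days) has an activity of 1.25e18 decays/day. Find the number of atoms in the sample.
N = A/λ = 8.025e19 atoms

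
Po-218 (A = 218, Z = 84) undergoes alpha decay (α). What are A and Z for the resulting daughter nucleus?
Daughter: A = 214, Z = 82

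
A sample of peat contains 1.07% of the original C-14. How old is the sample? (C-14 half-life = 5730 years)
Age = t½ × log₂(1/ratio) = 37510 years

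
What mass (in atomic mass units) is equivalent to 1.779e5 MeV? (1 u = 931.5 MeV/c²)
m = E/c² = 191 u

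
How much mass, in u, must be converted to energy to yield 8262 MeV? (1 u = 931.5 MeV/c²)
m = E/c² = 8.87 u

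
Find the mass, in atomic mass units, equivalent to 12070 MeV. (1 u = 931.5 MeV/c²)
m = E/c² = 12.96 u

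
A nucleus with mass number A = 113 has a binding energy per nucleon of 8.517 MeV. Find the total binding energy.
B.E. = 8.517 × 113 = 962.4 MeV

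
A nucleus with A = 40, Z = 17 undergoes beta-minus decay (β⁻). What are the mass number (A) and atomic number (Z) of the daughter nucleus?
Daughter: A = 40, Z = 18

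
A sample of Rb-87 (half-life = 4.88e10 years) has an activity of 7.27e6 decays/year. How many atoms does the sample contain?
N = A/λ = 5.118e17 atoms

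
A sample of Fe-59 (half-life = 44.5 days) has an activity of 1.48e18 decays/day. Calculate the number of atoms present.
N = A/λ = 9.502e19 atoms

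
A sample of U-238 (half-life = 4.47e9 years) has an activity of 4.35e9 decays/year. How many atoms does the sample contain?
N = A/λ = 2.805e19 atoms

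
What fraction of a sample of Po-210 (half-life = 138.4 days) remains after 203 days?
N/N₀ = (1/2)^(t/t½) = 0.3618 = 36.2%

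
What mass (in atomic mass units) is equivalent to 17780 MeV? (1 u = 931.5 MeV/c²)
m = E/c² = 19.09 u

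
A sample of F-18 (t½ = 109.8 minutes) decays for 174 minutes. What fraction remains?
N/N₀ = (1/2)^(t/t½) = 0.3334 = 33.3%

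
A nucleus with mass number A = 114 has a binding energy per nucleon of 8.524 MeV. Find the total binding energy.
B.E. = 8.524 × 114 = 971.7 MeV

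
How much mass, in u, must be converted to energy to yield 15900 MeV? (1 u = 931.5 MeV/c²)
m = E/c² = 17.07 u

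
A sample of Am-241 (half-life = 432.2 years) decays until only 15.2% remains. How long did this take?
t = t½ × log₂(N₀/N) = 1175 years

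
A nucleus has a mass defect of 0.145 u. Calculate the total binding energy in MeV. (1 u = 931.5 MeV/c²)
B.E. = Δm × 931.5 = 135.1 MeV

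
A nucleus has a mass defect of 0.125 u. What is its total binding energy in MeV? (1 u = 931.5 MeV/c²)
B.E. = Δm × 931.5 = 116.4 MeV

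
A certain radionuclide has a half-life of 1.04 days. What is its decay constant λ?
λ = ln(2)/t½ = 0.6665 day⁻¹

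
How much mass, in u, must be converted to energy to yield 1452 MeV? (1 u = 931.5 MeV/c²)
m = E/c² = 1.559 u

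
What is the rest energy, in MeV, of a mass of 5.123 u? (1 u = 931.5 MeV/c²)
E = mc² = 4772 MeV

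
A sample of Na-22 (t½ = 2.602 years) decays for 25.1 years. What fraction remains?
N/N₀ = (1/2)^(t/t½) = 0.001248 = 0.125%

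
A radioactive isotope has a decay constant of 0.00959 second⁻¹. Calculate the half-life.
t½ = ln(2)/λ = 72.28 seconds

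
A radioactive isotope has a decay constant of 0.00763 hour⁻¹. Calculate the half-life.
t½ = ln(2)/λ = 90.84 hours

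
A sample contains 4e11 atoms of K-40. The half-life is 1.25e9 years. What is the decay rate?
A = λN = 221.8 decays/year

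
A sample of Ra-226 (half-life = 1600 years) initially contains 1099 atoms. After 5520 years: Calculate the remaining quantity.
N = N₀(1/2)^(t/t½) = 100.6 atoms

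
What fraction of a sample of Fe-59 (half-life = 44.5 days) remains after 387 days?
N/N₀ = (1/2)^(t/t½) = 0.00241 = 0.241%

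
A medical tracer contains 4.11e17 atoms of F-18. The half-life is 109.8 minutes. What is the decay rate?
A = λN = 2.595e15 decays/minute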